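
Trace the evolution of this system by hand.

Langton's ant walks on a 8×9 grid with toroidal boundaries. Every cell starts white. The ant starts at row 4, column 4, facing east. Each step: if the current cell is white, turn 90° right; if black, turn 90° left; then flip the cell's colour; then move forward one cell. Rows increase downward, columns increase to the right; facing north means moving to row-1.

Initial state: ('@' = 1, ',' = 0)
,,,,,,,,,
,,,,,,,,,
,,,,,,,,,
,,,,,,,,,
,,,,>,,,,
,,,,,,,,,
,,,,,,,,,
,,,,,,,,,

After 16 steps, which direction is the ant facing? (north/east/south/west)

east

step 0: ,,,,,,,,,
,,,,,,,,,
,,,,,,,,,
,,,,,,,,,
,,,,>,,,,
,,,,,,,,,
,,,,,,,,,
,,,,,,,,,
step 1: ,,,,,,,,,
,,,,,,,,,
,,,,,,,,,
,,,,,,,,,
,,,,@,,,,
,,,,v,,,,
,,,,,,,,,
,,,,,,,,,
step 2: ,,,,,,,,,
,,,,,,,,,
,,,,,,,,,
,,,,,,,,,
,,,,@,,,,
,,,<@,,,,
,,,,,,,,,
,,,,,,,,,
step 3: ,,,,,,,,,
,,,,,,,,,
,,,,,,,,,
,,,,,,,,,
,,,^@,,,,
,,,@@,,,,
,,,,,,,,,
,,,,,,,,,
step 4: ,,,,,,,,,
,,,,,,,,,
,,,,,,,,,
,,,,,,,,,
,,,@>,,,,
,,,@@,,,,
,,,,,,,,,
,,,,,,,,,
step 5: ,,,,,,,,,
,,,,,,,,,
,,,,,,,,,
,,,,^,,,,
,,,@,,,,,
,,,@@,,,,
,,,,,,,,,
,,,,,,,,,
step 6: ,,,,,,,,,
,,,,,,,,,
,,,,,,,,,
,,,,@>,,,
,,,@,,,,,
,,,@@,,,,
,,,,,,,,,
,,,,,,,,,
step 7: ,,,,,,,,,
,,,,,,,,,
,,,,,,,,,
,,,,@@,,,
,,,@,v,,,
,,,@@,,,,
,,,,,,,,,
,,,,,,,,,
step 8: ,,,,,,,,,
,,,,,,,,,
,,,,,,,,,
,,,,@@,,,
,,,@<@,,,
,,,@@,,,,
,,,,,,,,,
,,,,,,,,,
step 9: ,,,,,,,,,
,,,,,,,,,
,,,,,,,,,
,,,,^@,,,
,,,@@@,,,
,,,@@,,,,
,,,,,,,,,
,,,,,,,,,
step 10: ,,,,,,,,,
,,,,,,,,,
,,,,,,,,,
,,,<,@,,,
,,,@@@,,,
,,,@@,,,,
,,,,,,,,,
,,,,,,,,,
step 11: ,,,,,,,,,
,,,,,,,,,
,,,^,,,,,
,,,@,@,,,
,,,@@@,,,
,,,@@,,,,
,,,,,,,,,
,,,,,,,,,
step 12: ,,,,,,,,,
,,,,,,,,,
,,,@>,,,,
,,,@,@,,,
,,,@@@,,,
,,,@@,,,,
,,,,,,,,,
,,,,,,,,,
step 13: ,,,,,,,,,
,,,,,,,,,
,,,@@,,,,
,,,@v@,,,
,,,@@@,,,
,,,@@,,,,
,,,,,,,,,
,,,,,,,,,
step 14: ,,,,,,,,,
,,,,,,,,,
,,,@@,,,,
,,,<@@,,,
,,,@@@,,,
,,,@@,,,,
,,,,,,,,,
,,,,,,,,,
step 15: ,,,,,,,,,
,,,,,,,,,
,,,@@,,,,
,,,,@@,,,
,,,v@@,,,
,,,@@,,,,
,,,,,,,,,
,,,,,,,,,
step 16: ,,,,,,,,,
,,,,,,,,,
,,,@@,,,,
,,,,@@,,,
,,,,>@,,,
,,,@@,,,,
,,,,,,,,,
,,,,,,,,,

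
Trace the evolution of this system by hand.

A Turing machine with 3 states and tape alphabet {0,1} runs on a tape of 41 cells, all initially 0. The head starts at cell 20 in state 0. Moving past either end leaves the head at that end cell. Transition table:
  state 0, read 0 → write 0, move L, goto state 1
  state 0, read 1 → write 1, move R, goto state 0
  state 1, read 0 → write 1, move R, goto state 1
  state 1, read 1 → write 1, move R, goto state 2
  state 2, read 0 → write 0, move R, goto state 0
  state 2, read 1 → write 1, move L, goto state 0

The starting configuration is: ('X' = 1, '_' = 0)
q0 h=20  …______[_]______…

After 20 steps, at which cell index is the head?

gen 0: q0 h=20  …______[_]______…
gen 1: q1 h=19  …______[_]______…
gen 2: q1 h=20  …_____X[_]______…
gen 3: q1 h=21  …____XX[_]______…
gen 4: q1 h=22  …___XXX[_]______…
gen 5: q1 h=23  …__XXXX[_]______…
gen 6: q1 h=24  …_XXXXX[_]______…
gen 7: q1 h=25  …XXXXXX[_]______…
gen 8: q1 h=26  …XXXXXX[_]______…
gen 9: q1 h=27  …XXXXXX[_]______…
gen 10: q1 h=28  …XXXXXX[_]______…
gen 11: q1 h=29  …XXXXXX[_]______…
gen 12: q1 h=30  …XXXXXX[_]______…
gen 13: q1 h=31  …XXXXXX[_]______…
gen 14: q1 h=32  …XXXXXX[_]______…
gen 15: q1 h=33  …XXXXXX[_]______…
gen 16: q1 h=34  …XXXXXX[_]______|
gen 17: q1 h=35  …XXXXXX[_]_____|
gen 18: q1 h=36  …XXXXXX[_]____|
gen 19: q1 h=37  …XXXXXX[_]___|
gen 20: q1 h=38  …XXXXXX[_]__|

38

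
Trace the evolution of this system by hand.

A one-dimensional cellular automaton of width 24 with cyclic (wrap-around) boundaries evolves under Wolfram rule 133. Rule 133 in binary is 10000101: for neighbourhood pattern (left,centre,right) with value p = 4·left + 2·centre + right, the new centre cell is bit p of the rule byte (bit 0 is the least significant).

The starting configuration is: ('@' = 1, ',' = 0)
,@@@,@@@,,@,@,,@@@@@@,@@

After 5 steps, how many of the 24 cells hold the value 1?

13

[0] ,@@@,@@@,,@,@,,@@@@@@,@@
[1] ,,@,,,@,,,@,@,,,@@@@,,,,
[2] @,@,@,@,@,@,@,@,,@@,,@@@
[3] ,,@,@,@,@,@,@,@,,,,,,,@@
[4] ,,@,@,@,@,@,@,@,@@@@@,,,
[5] @,@,@,@,@,@,@,@,,@@@,,@@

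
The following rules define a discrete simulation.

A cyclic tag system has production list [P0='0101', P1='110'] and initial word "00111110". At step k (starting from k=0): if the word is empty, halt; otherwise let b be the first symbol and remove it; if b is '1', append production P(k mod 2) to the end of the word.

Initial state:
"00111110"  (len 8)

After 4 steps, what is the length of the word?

[0] "00111110"  (len 8)
[1] "0111110"  (len 7)
[2] "111110"  (len 6)
[3] "111100101"  (len 9)
[4] "11100101110"  (len 11)

11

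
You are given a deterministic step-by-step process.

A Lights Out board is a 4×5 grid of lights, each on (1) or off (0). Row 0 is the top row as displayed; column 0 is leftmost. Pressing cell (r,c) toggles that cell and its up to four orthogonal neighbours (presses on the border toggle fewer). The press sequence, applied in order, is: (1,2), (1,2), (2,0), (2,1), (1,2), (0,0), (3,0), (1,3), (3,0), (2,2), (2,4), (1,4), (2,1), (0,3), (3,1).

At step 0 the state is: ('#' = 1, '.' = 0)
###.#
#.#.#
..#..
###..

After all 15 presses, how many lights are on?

11

step 0: ###.#
#.#.#
..#..
###..
step 1: ##..#
##.##
.....
###..
step 2: ###.#
#.#.#
..#..
###..
step 3: ###.#
..#.#
###..
.##..
step 4: ###.#
.##.#
.....
..#..
step 5: ##..#
...##
..#..
..#..
step 6: ....#
#..##
..#..
..#..
step 7: ....#
#..##
#.#..
###..
step 8: ...##
#.#..
#.##.
###..
step 9: ...##
#.#..
..##.
..#..
step 10: ...##
#....
.#...
.....
step 11: ...##
#...#
.#.##
....#
step 12: ...#.
#..#.
.#.#.
....#
step 13: ...#.
##.#.
#.##.
.#..#
step 14: ..#.#
##...
#.##.
.#..#
step 15: ..#.#
##...
####.
#.#.#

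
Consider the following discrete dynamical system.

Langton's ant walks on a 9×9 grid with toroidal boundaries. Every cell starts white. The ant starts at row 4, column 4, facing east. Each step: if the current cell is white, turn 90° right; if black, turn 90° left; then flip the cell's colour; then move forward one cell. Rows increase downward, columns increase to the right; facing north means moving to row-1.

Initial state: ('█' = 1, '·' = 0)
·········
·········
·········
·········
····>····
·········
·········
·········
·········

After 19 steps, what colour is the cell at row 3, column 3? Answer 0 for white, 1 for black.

0) ·········
·········
·········
·········
····>····
·········
·········
·········
·········
1) ·········
·········
·········
·········
····█····
····v····
·········
·········
·········
2) ·········
·········
·········
·········
····█····
···<█····
·········
·········
·········
3) ·········
·········
·········
·········
···^█····
···██····
·········
·········
·········
4) ·········
·········
·········
·········
···█>····
···██····
·········
·········
·········
5) ·········
·········
·········
····^····
···█·····
···██····
·········
·········
·········
6) ·········
·········
·········
····█>···
···█·····
···██····
·········
·········
·········
7) ·········
·········
·········
····██···
···█·v···
···██····
·········
·········
·········
8) ·········
·········
·········
····██···
···█<█···
···██····
·········
·········
·········
9) ·········
·········
·········
····^█···
···███···
···██····
·········
·········
·········
10) ·········
·········
·········
···<·█···
···███···
···██····
·········
·········
·········
11) ·········
·········
···^·····
···█·█···
···███···
···██····
·········
·········
·········
12) ·········
·········
···█>····
···█·█···
···███···
···██····
·········
·········
·········
13) ·········
·········
···██····
···█v█···
···███···
···██····
·········
·········
·········
14) ·········
·········
···██····
···<██···
···███···
···██····
·········
·········
·········
15) ·········
·········
···██····
····██···
···v██···
···██····
·········
·········
·········
16) ·········
·········
···██····
····██···
····>█···
···██····
·········
·········
·········
17) ·········
·········
···██····
····^█···
·····█···
···██····
·········
·········
·········
18) ·········
·········
···██····
···<·█···
·····█···
···██····
·········
·········
·········
19) ·········
·········
···^█····
···█·█···
·····█···
···██····
·········
·········
·········

1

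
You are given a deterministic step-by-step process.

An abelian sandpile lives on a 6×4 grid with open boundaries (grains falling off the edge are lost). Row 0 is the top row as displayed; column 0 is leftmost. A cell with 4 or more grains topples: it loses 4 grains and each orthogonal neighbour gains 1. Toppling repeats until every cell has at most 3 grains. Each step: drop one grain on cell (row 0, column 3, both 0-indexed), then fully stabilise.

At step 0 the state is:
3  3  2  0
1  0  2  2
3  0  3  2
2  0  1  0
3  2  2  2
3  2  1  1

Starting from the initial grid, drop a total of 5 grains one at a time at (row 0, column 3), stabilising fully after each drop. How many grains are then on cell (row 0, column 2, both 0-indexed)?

0) 3  3  2  0
1  0  2  2
3  0  3  2
2  0  1  0
3  2  2  2
3  2  1  1
1) 3  3  2  1
1  0  2  2
3  0  3  2
2  0  1  0
3  2  2  2
3  2  1  1
2) 3  3  2  2
1  0  2  2
3  0  3  2
2  0  1  0
3  2  2  2
3  2  1  1
3) 3  3  2  3
1  0  2  2
3  0  3  2
2  0  1  0
3  2  2  2
3  2  1  1
4) 3  3  3  0
1  0  2  3
3  0  3  2
2  0  1  0
3  2  2  2
3  2  1  1
5) 3  3  3  1
1  0  2  3
3  0  3  2
2  0  1  0
3  2  2  2
3  2  1  1

3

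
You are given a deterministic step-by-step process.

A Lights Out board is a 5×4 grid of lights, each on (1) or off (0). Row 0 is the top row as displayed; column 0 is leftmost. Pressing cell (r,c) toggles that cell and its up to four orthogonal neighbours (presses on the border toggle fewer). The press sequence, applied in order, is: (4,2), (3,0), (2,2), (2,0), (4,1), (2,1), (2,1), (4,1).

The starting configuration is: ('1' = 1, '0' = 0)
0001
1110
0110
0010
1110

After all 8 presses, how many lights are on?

7

t=0: 0001
1110
0110
0010
1110
t=1: 0001
1110
0110
0000
1001
t=2: 0001
1110
1110
1100
0001
t=3: 0001
1100
1001
1110
0001
t=4: 0001
0100
0101
0110
0001
t=5: 0001
0100
0101
0010
1111
t=6: 0001
0000
1011
0110
1111
t=7: 0001
0100
0101
0010
1111
t=8: 0001
0100
0101
0110
0001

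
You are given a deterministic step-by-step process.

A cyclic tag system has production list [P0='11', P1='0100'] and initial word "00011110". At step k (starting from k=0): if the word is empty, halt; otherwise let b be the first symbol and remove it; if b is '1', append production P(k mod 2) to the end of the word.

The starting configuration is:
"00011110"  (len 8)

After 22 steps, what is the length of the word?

22

[0] "00011110"  (len 8)
[1] "0011110"  (len 7)
[2] "011110"  (len 6)
[3] "11110"  (len 5)
[4] "11100100"  (len 8)
[5] "110010011"  (len 9)
[6] "100100110100"  (len 12)
[7] "0010011010011"  (len 13)
[8] "010011010011"  (len 12)
[9] "10011010011"  (len 11)
[10] "00110100110100"  (len 14)
[11] "0110100110100"  (len 13)
[12] "110100110100"  (len 12)
[13] "1010011010011"  (len 13)
[14] "0100110100110100"  (len 16)
[15] "100110100110100"  (len 15)
[16] "001101001101000100"  (len 18)
[17] "01101001101000100"  (len 17)
[18] "1101001101000100"  (len 16)
[19] "10100110100010011"  (len 17)
[20] "01001101000100110100"  (len 20)
[21] "1001101000100110100"  (len 19)
[22] "0011010001001101000100"  (len 22)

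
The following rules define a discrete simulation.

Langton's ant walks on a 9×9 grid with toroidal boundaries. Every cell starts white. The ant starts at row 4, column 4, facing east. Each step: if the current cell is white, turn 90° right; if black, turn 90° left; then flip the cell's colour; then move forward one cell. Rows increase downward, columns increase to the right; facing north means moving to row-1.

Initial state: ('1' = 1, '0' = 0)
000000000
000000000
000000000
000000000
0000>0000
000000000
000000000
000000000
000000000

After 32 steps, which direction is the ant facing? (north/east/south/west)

step 0: 000000000
000000000
000000000
000000000
0000>0000
000000000
000000000
000000000
000000000
step 1: 000000000
000000000
000000000
000000000
000010000
0000v0000
000000000
000000000
000000000
step 2: 000000000
000000000
000000000
000000000
000010000
000<10000
000000000
000000000
000000000
step 3: 000000000
000000000
000000000
000000000
000^10000
000110000
000000000
000000000
000000000
step 4: 000000000
000000000
000000000
000000000
0001>0000
000110000
000000000
000000000
000000000
step 5: 000000000
000000000
000000000
0000^0000
000100000
000110000
000000000
000000000
000000000
step 6: 000000000
000000000
000000000
00001>000
000100000
000110000
000000000
000000000
000000000
step 7: 000000000
000000000
000000000
000011000
00010v000
000110000
000000000
000000000
000000000
step 8: 000000000
000000000
000000000
000011000
0001<1000
000110000
000000000
000000000
000000000
step 9: 000000000
000000000
000000000
0000^1000
000111000
000110000
000000000
000000000
000000000
step 10: 000000000
000000000
000000000
000<01000
000111000
000110000
000000000
000000000
000000000
step 11: 000000000
000000000
000^00000
000101000
000111000
000110000
000000000
000000000
000000000
step 12: 000000000
000000000
0001>0000
000101000
000111000
000110000
000000000
000000000
000000000
step 13: 000000000
000000000
000110000
0001v1000
000111000
000110000
000000000
000000000
000000000
step 14: 000000000
000000000
000110000
000<11000
000111000
000110000
000000000
000000000
000000000
step 15: 000000000
000000000
000110000
000011000
000v11000
000110000
000000000
000000000
000000000
step 16: 000000000
000000000
000110000
000011000
0000>1000
000110000
000000000
000000000
000000000
step 17: 000000000
000000000
000110000
0000^1000
000001000
000110000
000000000
000000000
000000000
step 18: 000000000
000000000
000110000
000<01000
000001000
000110000
000000000
000000000
000000000
step 19: 000000000
000000000
000^10000
000101000
000001000
000110000
000000000
000000000
000000000
step 20: 000000000
000000000
00<010000
000101000
000001000
000110000
000000000
000000000
000000000
step 21: 000000000
00^000000
001010000
000101000
000001000
000110000
000000000
000000000
000000000
step 22: 000000000
001>00000
001010000
000101000
000001000
000110000
000000000
000000000
000000000
step 23: 000000000
001100000
001v10000
000101000
000001000
000110000
000000000
000000000
000000000
step 24: 000000000
001100000
00<110000
000101000
000001000
000110000
000000000
000000000
000000000
step 25: 000000000
001100000
000110000
00v101000
000001000
000110000
000000000
000000000
000000000
step 26: 000000000
001100000
000110000
0<1101000
000001000
000110000
000000000
000000000
000000000
step 27: 000000000
001100000
0^0110000
011101000
000001000
000110000
000000000
000000000
000000000
step 28: 000000000
001100000
01>110000
011101000
000001000
000110000
000000000
000000000
000000000
step 29: 000000000
001100000
011110000
01v101000
000001000
000110000
000000000
000000000
000000000
step 30: 000000000
001100000
011110000
010>01000
000001000
000110000
000000000
000000000
000000000
step 31: 000000000
001100000
011^10000
010001000
000001000
000110000
000000000
000000000
000000000
step 32: 000000000
001100000
01<010000
010001000
000001000
000110000
000000000
000000000
000000000

west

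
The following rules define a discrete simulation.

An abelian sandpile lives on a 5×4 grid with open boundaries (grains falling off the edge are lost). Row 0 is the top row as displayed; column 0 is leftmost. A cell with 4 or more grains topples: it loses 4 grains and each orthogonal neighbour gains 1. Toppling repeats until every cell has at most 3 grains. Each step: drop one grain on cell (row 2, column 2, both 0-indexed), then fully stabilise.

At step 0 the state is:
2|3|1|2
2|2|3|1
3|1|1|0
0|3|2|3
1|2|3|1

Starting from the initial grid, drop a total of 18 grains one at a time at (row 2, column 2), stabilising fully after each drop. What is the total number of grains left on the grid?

36

gen 0: 2|3|1|2
2|2|3|1
3|1|1|0
0|3|2|3
1|2|3|1
gen 1: 2|3|1|2
2|2|3|1
3|1|2|0
0|3|2|3
1|2|3|1
gen 2: 2|3|1|2
2|2|3|1
3|1|3|0
0|3|2|3
1|2|3|1
gen 3: 2|3|2|2
2|3|0|2
3|2|1|1
0|3|3|3
1|2|3|1
gen 4: 2|3|2|2
2|3|0|2
3|2|2|1
0|3|3|3
1|2|3|1
gen 5: 2|3|2|2
2|3|0|2
3|2|3|1
0|3|3|3
1|2|3|1
gen 6: 0|1|3|2
1|2|2|2
1|2|2|3
2|2|3|0
2|0|1|3
gen 7: 0|1|3|2
1|2|2|2
1|2|3|3
2|2|3|0
2|0|1|3
gen 8: 0|1|3|2
1|2|3|3
1|3|2|0
2|3|0|2
2|0|2|3
gen 9: 0|1|3|2
1|2|3|3
1|3|3|0
2|3|0|2
2|0|2|3
gen 10: 0|3|1|0
2|0|3|1
2|2|2|2
3|0|2|2
2|1|2|3
gen 11: 0|3|1|0
2|0|3|1
2|2|3|2
3|0|2|2
2|1|2|3
gen 12: 0|3|2|0
2|1|0|2
2|3|1|3
3|0|3|2
2|1|2|3
gen 13: 0|3|2|0
2|1|0|2
2|3|2|3
3|0|3|2
2|1|2|3
gen 14: 0|3|2|0
2|1|0|2
2|3|3|3
3|0|3|2
2|1|2|3
gen 15: 0|3|2|0
2|2|1|3
3|0|3|1
3|2|2|1
2|2|0|1
gen 16: 0|3|2|0
2|2|2|3
3|1|0|2
3|2|3|1
2|2|0|1
gen 17: 0|3|2|0
2|2|2|3
3|1|1|2
3|2|3|1
2|2|0|1
gen 18: 0|3|2|0
2|2|2|3
3|1|2|2
3|2|3|1
2|2|0|1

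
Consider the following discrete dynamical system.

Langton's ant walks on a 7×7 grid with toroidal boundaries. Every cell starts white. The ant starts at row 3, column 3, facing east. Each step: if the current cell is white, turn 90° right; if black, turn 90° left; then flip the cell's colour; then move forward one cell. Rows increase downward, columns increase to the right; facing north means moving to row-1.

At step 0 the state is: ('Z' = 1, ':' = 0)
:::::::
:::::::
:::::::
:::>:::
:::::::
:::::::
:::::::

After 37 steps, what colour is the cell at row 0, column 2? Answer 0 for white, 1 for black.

1

gen 0: :::::::
:::::::
:::::::
:::>:::
:::::::
:::::::
:::::::
gen 1: :::::::
:::::::
:::::::
:::Z:::
:::v:::
:::::::
:::::::
gen 2: :::::::
:::::::
:::::::
:::Z:::
::<Z:::
:::::::
:::::::
gen 3: :::::::
:::::::
:::::::
::^Z:::
::ZZ:::
:::::::
:::::::
gen 4: :::::::
:::::::
:::::::
::Z>:::
::ZZ:::
:::::::
:::::::
gen 5: :::::::
:::::::
:::^:::
::Z::::
::ZZ:::
:::::::
:::::::
gen 6: :::::::
:::::::
:::Z>::
::Z::::
::ZZ:::
:::::::
:::::::
gen 7: :::::::
:::::::
:::ZZ::
::Z:v::
::ZZ:::
:::::::
:::::::
gen 8: :::::::
:::::::
:::ZZ::
::Z<Z::
::ZZ:::
:::::::
:::::::
gen 9: :::::::
:::::::
:::^Z::
::ZZZ::
::ZZ:::
:::::::
:::::::
gen 10: :::::::
:::::::
::<:Z::
::ZZZ::
::ZZ:::
:::::::
:::::::
gen 11: :::::::
::^::::
::Z:Z::
::ZZZ::
::ZZ:::
:::::::
:::::::
gen 12: :::::::
::Z>:::
::Z:Z::
::ZZZ::
::ZZ:::
:::::::
:::::::
gen 13: :::::::
::ZZ:::
::ZvZ::
::ZZZ::
::ZZ:::
:::::::
:::::::
gen 14: :::::::
::ZZ:::
::<ZZ::
::ZZZ::
::ZZ:::
:::::::
:::::::
gen 15: :::::::
::ZZ:::
:::ZZ::
::vZZ::
::ZZ:::
:::::::
:::::::
gen 16: :::::::
::ZZ:::
:::ZZ::
:::>Z::
::ZZ:::
:::::::
:::::::
gen 17: :::::::
::ZZ:::
:::^Z::
::::Z::
::ZZ:::
:::::::
:::::::
gen 18: :::::::
::ZZ:::
::<:Z::
::::Z::
::ZZ:::
:::::::
:::::::
gen 19: :::::::
::^Z:::
::Z:Z::
::::Z::
::ZZ:::
:::::::
:::::::
gen 20: :::::::
:<:Z:::
::Z:Z::
::::Z::
::ZZ:::
:::::::
:::::::
gen 21: :^:::::
:Z:Z:::
::Z:Z::
::::Z::
::ZZ:::
:::::::
:::::::
gen 22: :Z>::::
:Z:Z:::
::Z:Z::
::::Z::
::ZZ:::
:::::::
:::::::
gen 23: :ZZ::::
:ZvZ:::
::Z:Z::
::::Z::
::ZZ:::
:::::::
:::::::
gen 24: :ZZ::::
:<ZZ:::
::Z:Z::
::::Z::
::ZZ:::
:::::::
:::::::
gen 25: :ZZ::::
::ZZ:::
:vZ:Z::
::::Z::
::ZZ:::
:::::::
:::::::
gen 26: :ZZ::::
::ZZ:::
<ZZ:Z::
::::Z::
::ZZ:::
:::::::
:::::::
gen 27: :ZZ::::
^:ZZ:::
ZZZ:Z::
::::Z::
::ZZ:::
:::::::
:::::::
gen 28: :ZZ::::
Z>ZZ:::
ZZZ:Z::
::::Z::
::ZZ:::
:::::::
:::::::
gen 29: :ZZ::::
ZZZZ:::
ZvZ:Z::
::::Z::
::ZZ:::
:::::::
:::::::
gen 30: :ZZ::::
ZZZZ:::
Z:>:Z::
::::Z::
::ZZ:::
:::::::
:::::::
gen 31: :ZZ::::
ZZ^Z:::
Z:::Z::
::::Z::
::ZZ:::
:::::::
:::::::
gen 32: :ZZ::::
Z<:Z:::
Z:::Z::
::::Z::
::ZZ:::
:::::::
:::::::
gen 33: :ZZ::::
Z::Z:::
Zv::Z::
::::Z::
::ZZ:::
:::::::
:::::::
gen 34: :ZZ::::
Z::Z:::
<Z::Z::
::::Z::
::ZZ:::
:::::::
:::::::
gen 35: :ZZ::::
Z::Z:::
:Z::Z::
v:::Z::
::ZZ:::
:::::::
:::::::
gen 36: :ZZ::::
Z::Z:::
:Z::Z::
Z:::Z:<
::ZZ:::
:::::::
:::::::
gen 37: :ZZ::::
Z::Z:::
:Z::Z:^
Z:::Z:Z
::ZZ:::
:::::::
:::::::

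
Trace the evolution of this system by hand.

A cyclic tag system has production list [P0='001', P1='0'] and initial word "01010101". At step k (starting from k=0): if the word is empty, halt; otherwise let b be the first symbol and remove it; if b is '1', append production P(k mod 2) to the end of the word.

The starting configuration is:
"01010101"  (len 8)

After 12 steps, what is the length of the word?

t=0: "01010101"  (len 8)
t=1: "1010101"  (len 7)
t=2: "0101010"  (len 7)
t=3: "101010"  (len 6)
t=4: "010100"  (len 6)
t=5: "10100"  (len 5)
t=6: "01000"  (len 5)
t=7: "1000"  (len 4)
t=8: "0000"  (len 4)
t=9: "000"  (len 3)
t=10: "00"  (len 2)
t=11: "0"  (len 1)
t=12: (halted — word empty)

0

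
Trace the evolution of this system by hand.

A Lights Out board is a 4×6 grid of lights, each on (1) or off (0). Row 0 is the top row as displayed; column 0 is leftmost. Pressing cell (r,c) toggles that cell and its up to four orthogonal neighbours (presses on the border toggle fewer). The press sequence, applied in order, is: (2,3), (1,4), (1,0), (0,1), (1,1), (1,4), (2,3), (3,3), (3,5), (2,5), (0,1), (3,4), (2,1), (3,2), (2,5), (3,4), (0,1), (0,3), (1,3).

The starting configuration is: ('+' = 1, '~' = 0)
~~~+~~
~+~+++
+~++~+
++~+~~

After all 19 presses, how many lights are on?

12

[0] ~~~+~~
~+~+++
+~++~+
++~+~~
[1] ~~~+~~
~+~~++
+~~~++
++~~~~
[2] ~~~++~
~+~+~~
+~~~~+
++~~~~
[3] +~~++~
+~~+~~
~~~~~+
++~~~~
[4] ~++++~
++~+~~
~~~~~+
++~~~~
[5] ~~+++~
~~++~~
~+~~~+
++~~~~
[6] ~~++~~
~~+~++
~+~~++
++~~~~
[7] ~~++~~
~~++++
~+++~+
++~+~~
[8] ~~++~~
~~++++
~++~~+
+++~+~
[9] ~~++~~
~~++++
~++~~~
+++~~+
[10] ~~++~~
~~+++~
~++~++
+++~~~
[11] ++~+~~
~++++~
~++~++
+++~~~
[12] ++~+~~
~++++~
~++~~+
++++++
[13] ++~+~~
~~+++~
+~~~~+
+~++++
[14] ++~+~~
~~+++~
+~+~~+
++~~++
[15] ++~+~~
~~++++
+~+~+~
++~~+~
[16] ++~+~~
~~++++
+~+~~~
++~+~+
[17] ~~++~~
~+++++
+~+~~~
++~+~+
[18] ~~~~+~
~++~++
+~+~~~
++~+~+
[19] ~~~++~
~+~+~+
+~++~~
++~+~+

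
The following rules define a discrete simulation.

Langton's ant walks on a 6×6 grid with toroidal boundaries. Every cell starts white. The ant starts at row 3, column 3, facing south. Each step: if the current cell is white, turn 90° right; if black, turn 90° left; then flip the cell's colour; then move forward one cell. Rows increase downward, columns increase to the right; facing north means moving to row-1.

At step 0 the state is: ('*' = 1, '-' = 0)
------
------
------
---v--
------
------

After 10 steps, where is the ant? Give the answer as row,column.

2,4

step 0: ------
------
------
---v--
------
------
step 1: ------
------
------
--<*--
------
------
step 2: ------
------
--^---
--**--
------
------
step 3: ------
------
--*>--
--**--
------
------
step 4: ------
------
--**--
--*v--
------
------
step 5: ------
------
--**--
--*->-
------
------
step 6: ------
------
--**--
--*-*-
----v-
------
step 7: ------
------
--**--
--*-*-
---<*-
------
step 8: ------
------
--**--
--*^*-
---**-
------
step 9: ------
------
--**--
--**>-
---**-
------
step 10: ------
------
--**^-
--**--
---**-
------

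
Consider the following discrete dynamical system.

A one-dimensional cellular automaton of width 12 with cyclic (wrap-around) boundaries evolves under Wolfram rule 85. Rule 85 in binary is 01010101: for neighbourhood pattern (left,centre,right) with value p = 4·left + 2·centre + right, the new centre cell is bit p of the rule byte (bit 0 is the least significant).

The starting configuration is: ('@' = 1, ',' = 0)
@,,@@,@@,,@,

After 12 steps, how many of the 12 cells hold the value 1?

6

t=0: @,,@@,@@,,@,
t=1: @@,,@,,@@,@,
t=2: ,@@,@@,,@,@,
t=3: ,,@,,@@,@,@@
t=4: @,@@,,@,@,,@
t=5: @,,@@,@,@@,,
t=6: @@,,@,@,,@@,
t=7: ,@@,@,@@,,@,
t=8: ,,@,@,,@@,@@
t=9: @,@,@@,,@,,@
t=10: @,@,,@@,@@,,
t=11: @,@@,,@,,@@,
t=12: @,,@@,@@,,@,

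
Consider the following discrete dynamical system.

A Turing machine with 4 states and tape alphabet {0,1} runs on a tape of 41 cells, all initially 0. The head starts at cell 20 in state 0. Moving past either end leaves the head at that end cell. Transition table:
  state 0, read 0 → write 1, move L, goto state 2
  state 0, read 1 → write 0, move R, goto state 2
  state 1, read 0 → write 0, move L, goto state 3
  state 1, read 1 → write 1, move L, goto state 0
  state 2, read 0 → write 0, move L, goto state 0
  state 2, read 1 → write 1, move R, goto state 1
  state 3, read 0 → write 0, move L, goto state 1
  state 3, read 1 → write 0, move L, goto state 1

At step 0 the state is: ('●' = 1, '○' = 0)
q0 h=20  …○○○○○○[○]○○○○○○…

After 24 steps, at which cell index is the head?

0) q0 h=20  …○○○○○○[○]○○○○○○…
1) q2 h=19  …○○○○○○[○]●○○○○○…
2) q0 h=18  …○○○○○○[○]○●○○○○…
3) q2 h=17  …○○○○○○[○]●○●○○○…
4) q0 h=16  …○○○○○○[○]○●○●○○…
5) q2 h=15  …○○○○○○[○]●○●○●○…
6) q0 h=14  …○○○○○○[○]○●○●○●…
7) q2 h=13  …○○○○○○[○]●○●○●○…
8) q0 h=12  …○○○○○○[○]○●○●○●…
9) q2 h=11  …○○○○○○[○]●○●○●○…
10) q0 h=10  …○○○○○○[○]○●○●○●…
11) q2 h= 9  …○○○○○○[○]●○●○●○…
12) q0 h= 8  …○○○○○○[○]○●○●○●…
13) q2 h= 7  …○○○○○○[○]●○●○●○…
14) q0 h= 6  |○○○○○○[○]○●○●○●…
15) q2 h= 5  |○○○○○[○]●○●○●○…
16) q0 h= 4  |○○○○[○]○●○●○●…
17) q2 h= 3  |○○○[○]●○●○●○…
18) q0 h= 2  |○○[○]○●○●○●…
19) q2 h= 1  |○[○]●○●○●○…
20) q0 h= 0  |[○]○●○●○●…
21) q2 h= 0  |[●]○●○●○●…
22) q1 h= 1  |●[○]●○●○●○…
23) q3 h= 0  |[●]○●○●○●…
24) q1 h= 0  |[○]○●○●○●…

0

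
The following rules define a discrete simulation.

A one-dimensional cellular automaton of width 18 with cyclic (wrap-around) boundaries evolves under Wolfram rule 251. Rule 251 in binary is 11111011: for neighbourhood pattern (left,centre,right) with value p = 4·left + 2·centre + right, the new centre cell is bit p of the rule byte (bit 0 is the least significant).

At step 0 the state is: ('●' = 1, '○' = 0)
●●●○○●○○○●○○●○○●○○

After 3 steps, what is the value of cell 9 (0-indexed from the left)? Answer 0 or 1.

1

step 0: ●●●○○●○○○●○○●○○●○○
step 1: ●●●●●○●●●○●●○●●○●●
step 2: ●●●●●●●●●●●●●●●●●●
step 3: ●●●●●●●●●●●●●●●●●●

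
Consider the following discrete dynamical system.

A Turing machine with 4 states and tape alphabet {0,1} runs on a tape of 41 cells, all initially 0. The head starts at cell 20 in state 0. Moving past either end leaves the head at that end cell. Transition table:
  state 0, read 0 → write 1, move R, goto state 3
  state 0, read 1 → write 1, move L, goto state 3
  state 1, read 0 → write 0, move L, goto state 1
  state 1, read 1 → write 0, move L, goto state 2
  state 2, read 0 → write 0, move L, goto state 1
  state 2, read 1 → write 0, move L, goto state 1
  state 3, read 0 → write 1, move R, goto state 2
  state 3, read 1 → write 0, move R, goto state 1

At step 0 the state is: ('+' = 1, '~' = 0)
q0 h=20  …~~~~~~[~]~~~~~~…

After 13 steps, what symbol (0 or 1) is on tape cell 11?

0

step 0: q0 h=20  …~~~~~~[~]~~~~~~…
step 1: q3 h=21  …~~~~~+[~]~~~~~~…
step 2: q2 h=22  …~~~~++[~]~~~~~~…
step 3: q1 h=21  …~~~~~+[+]~~~~~~…
step 4: q2 h=20  …~~~~~~[+]~~~~~~…
step 5: q1 h=19  …~~~~~~[~]~~~~~~…
step 6: q1 h=18  …~~~~~~[~]~~~~~~…
step 7: q1 h=17  …~~~~~~[~]~~~~~~…
step 8: q1 h=16  …~~~~~~[~]~~~~~~…
step 9: q1 h=15  …~~~~~~[~]~~~~~~…
step 10: q1 h=14  …~~~~~~[~]~~~~~~…
step 11: q1 h=13  …~~~~~~[~]~~~~~~…
step 12: q1 h=12  …~~~~~~[~]~~~~~~…
step 13: q1 h=11  …~~~~~~[~]~~~~~~…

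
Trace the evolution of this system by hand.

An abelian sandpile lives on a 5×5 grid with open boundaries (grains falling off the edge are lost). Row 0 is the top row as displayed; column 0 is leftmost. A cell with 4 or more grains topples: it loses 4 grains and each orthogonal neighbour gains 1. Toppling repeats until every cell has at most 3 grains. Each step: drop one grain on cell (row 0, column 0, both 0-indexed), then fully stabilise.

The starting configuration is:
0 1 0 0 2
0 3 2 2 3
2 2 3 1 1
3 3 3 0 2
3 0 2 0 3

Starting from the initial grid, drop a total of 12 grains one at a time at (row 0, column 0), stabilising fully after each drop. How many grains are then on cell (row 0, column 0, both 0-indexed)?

step 0: 0 1 0 0 2
0 3 2 2 3
2 2 3 1 1
3 3 3 0 2
3 0 2 0 3
step 1: 1 1 0 0 2
0 3 2 2 3
2 2 3 1 1
3 3 3 0 2
3 0 2 0 3
step 2: 2 1 0 0 2
0 3 2 2 3
2 2 3 1 1
3 3 3 0 2
3 0 2 0 3
step 3: 3 1 0 0 2
0 3 2 2 3
2 2 3 1 1
3 3 3 0 2
3 0 2 0 3
step 4: 0 2 0 0 2
1 3 2 2 3
2 2 3 1 1
3 3 3 0 2
3 0 2 0 3
step 5: 1 2 0 0 2
1 3 2 2 3
2 2 3 1 1
3 3 3 0 2
3 0 2 0 3
step 6: 2 2 0 0 2
1 3 2 2 3
2 2 3 1 1
3 3 3 0 2
3 0 2 0 3
step 7: 3 2 0 0 2
1 3 2 2 3
2 2 3 1 1
3 3 3 0 2
3 0 2 0 3
step 8: 0 3 0 0 2
2 3 2 2 3
2 2 3 1 1
3 3 3 0 2
3 0 2 0 3
step 9: 1 3 0 0 2
2 3 2 2 3
2 2 3 1 1
3 3 3 0 2
3 0 2 0 3
step 10: 2 3 0 0 2
2 3 2 2 3
2 2 3 1 1
3 3 3 0 2
3 0 2 0 3
step 11: 3 3 0 0 2
2 3 2 2 3
2 2 3 1 1
3 3 3 0 2
3 0 2 0 3
step 12: 2 1 1 0 2
0 1 3 2 3
3 3 3 1 1
3 3 3 0 2
3 0 2 0 3

2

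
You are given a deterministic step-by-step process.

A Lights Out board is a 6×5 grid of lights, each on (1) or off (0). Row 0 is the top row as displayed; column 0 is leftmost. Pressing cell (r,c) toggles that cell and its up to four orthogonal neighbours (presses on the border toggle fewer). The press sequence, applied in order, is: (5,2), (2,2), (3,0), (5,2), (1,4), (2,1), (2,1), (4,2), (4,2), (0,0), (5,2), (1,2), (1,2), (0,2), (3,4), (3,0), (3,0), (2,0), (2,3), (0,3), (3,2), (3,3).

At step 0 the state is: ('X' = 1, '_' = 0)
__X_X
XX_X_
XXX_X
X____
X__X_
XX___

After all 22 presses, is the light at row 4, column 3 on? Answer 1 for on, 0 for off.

k=0  __X_X
XX_X_
XXX_X
X____
X__X_
XX___
k=1  __X_X
XX_X_
XXX_X
X____
X_XX_
X_XX_
k=2  __X_X
XXXX_
X__XX
X_X__
X_XX_
X_XX_
k=3  __X_X
XXXX_
___XX
_XX__
__XX_
X_XX_
k=4  __X_X
XXXX_
___XX
_XX__
___X_
XX___
k=5  __X__
XXX_X
___X_
_XX__
___X_
XX___
k=6  __X__
X_X_X
XXXX_
__X__
___X_
XX___
k=7  __X__
XXX_X
___X_
_XX__
___X_
XX___
k=8  __X__
XXX_X
___X_
_X___
_XX__
XXX__
k=9  __X__
XXX_X
___X_
_XX__
___X_
XX___
k=10  XXX__
_XX_X
___X_
_XX__
___X_
XX___
k=11  XXX__
_XX_X
___X_
_XX__
__XX_
X_XX_
k=12  XX___
___XX
__XX_
_XX__
__XX_
X_XX_
k=13  XXX__
_XX_X
___X_
_XX__
__XX_
X_XX_
k=14  X__X_
_X__X
___X_
_XX__
__XX_
X_XX_
k=15  X__X_
_X__X
___XX
_XXXX
__XXX
X_XX_
k=16  X__X_
_X__X
X__XX
X_XXX
X_XXX
X_XX_
k=17  X__X_
_X__X
___XX
_XXXX
__XXX
X_XX_
k=18  X__X_
XX__X
XX_XX
XXXXX
__XXX
X_XX_
k=19  X__X_
XX_XX
XXX__
XXX_X
__XXX
X_XX_
k=20  X_X_X
XX__X
XXX__
XXX_X
__XXX
X_XX_
k=21  X_X_X
XX__X
XX___
X__XX
___XX
X_XX_
k=22  X_X_X
XX__X
XX_X_
X_X__
____X
X_XX_

0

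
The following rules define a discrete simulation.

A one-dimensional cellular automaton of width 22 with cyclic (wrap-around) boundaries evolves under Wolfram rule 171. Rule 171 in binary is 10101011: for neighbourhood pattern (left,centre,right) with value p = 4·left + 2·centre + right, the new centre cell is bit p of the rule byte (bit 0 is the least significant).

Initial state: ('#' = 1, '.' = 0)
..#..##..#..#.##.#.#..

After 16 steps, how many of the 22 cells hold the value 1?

t=0: ..#..##..#..#.##.#.#..
t=1: ##..##..#..#.##.#.#..#
t=2: #..##..#..#.##.#.#..##
t=3: ..##..#..#.##.#.#..###
t=4: .##..#..#.##.#.#..###.
t=5: ##..#..#.##.#.#..###..
t=6: #..#..#.##.#.#..###..#
t=7: ..#..#.##.#.#..###..##
t=8: .#..#.##.#.#..###..##.
t=9: #..#.##.#.#..###..##..
t=10: ..#.##.#.#..###..##..#
t=11: .#.##.#.#..###..##..#.
t=12: #.##.#.#..###..##..#..
t=13: .##.#.#..###..##..#..#
t=14: ##.#.#..###..##..#..#.
t=15: #.#.#..###..##..#..#.#
t=16: .#.#..###..##..#..#.##

11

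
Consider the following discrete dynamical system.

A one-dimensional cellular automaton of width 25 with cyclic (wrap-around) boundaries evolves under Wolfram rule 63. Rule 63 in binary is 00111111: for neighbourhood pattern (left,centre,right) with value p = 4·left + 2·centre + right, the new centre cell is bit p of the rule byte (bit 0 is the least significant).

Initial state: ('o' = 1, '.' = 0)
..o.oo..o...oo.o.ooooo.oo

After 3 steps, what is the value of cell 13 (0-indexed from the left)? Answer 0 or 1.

1

gen 0: ..o.oo..o...oo.o.ooooo.oo
gen 1: ooooo.ooooooo.oooo....oo.
gen 2: o....oo......oo...ooooo.o
gen 3: .ooooo.ooooooo.oooo....oo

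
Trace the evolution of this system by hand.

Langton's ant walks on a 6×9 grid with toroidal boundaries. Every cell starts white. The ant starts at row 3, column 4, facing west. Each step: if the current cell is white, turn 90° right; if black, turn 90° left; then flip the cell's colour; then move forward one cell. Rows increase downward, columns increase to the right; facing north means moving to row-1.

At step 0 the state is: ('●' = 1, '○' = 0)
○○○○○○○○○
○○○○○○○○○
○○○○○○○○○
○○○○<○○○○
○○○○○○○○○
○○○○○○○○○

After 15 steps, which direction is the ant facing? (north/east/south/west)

north

step 0: ○○○○○○○○○
○○○○○○○○○
○○○○○○○○○
○○○○<○○○○
○○○○○○○○○
○○○○○○○○○
step 1: ○○○○○○○○○
○○○○○○○○○
○○○○^○○○○
○○○○●○○○○
○○○○○○○○○
○○○○○○○○○
step 2: ○○○○○○○○○
○○○○○○○○○
○○○○●>○○○
○○○○●○○○○
○○○○○○○○○
○○○○○○○○○
step 3: ○○○○○○○○○
○○○○○○○○○
○○○○●●○○○
○○○○●v○○○
○○○○○○○○○
○○○○○○○○○
step 4: ○○○○○○○○○
○○○○○○○○○
○○○○●●○○○
○○○○<●○○○
○○○○○○○○○
○○○○○○○○○
step 5: ○○○○○○○○○
○○○○○○○○○
○○○○●●○○○
○○○○○●○○○
○○○○v○○○○
○○○○○○○○○
step 6: ○○○○○○○○○
○○○○○○○○○
○○○○●●○○○
○○○○○●○○○
○○○<●○○○○
○○○○○○○○○
step 7: ○○○○○○○○○
○○○○○○○○○
○○○○●●○○○
○○○^○●○○○
○○○●●○○○○
○○○○○○○○○
step 8: ○○○○○○○○○
○○○○○○○○○
○○○○●●○○○
○○○●>●○○○
○○○●●○○○○
○○○○○○○○○
step 9: ○○○○○○○○○
○○○○○○○○○
○○○○●●○○○
○○○●●●○○○
○○○●v○○○○
○○○○○○○○○
step 10: ○○○○○○○○○
○○○○○○○○○
○○○○●●○○○
○○○●●●○○○
○○○●○>○○○
○○○○○○○○○
step 11: ○○○○○○○○○
○○○○○○○○○
○○○○●●○○○
○○○●●●○○○
○○○●○●○○○
○○○○○v○○○
step 12: ○○○○○○○○○
○○○○○○○○○
○○○○●●○○○
○○○●●●○○○
○○○●○●○○○
○○○○<●○○○
step 13: ○○○○○○○○○
○○○○○○○○○
○○○○●●○○○
○○○●●●○○○
○○○●^●○○○
○○○○●●○○○
step 14: ○○○○○○○○○
○○○○○○○○○
○○○○●●○○○
○○○●●●○○○
○○○●●>○○○
○○○○●●○○○
step 15: ○○○○○○○○○
○○○○○○○○○
○○○○●●○○○
○○○●●^○○○
○○○●●○○○○
○○○○●●○○○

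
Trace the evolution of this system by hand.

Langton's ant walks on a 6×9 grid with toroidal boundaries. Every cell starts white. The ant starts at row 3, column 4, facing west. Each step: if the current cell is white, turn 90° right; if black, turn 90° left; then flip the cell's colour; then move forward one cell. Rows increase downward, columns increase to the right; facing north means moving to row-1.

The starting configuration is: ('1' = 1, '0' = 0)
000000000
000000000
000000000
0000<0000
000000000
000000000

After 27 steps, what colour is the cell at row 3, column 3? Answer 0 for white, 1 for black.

1

gen 0: 000000000
000000000
000000000
0000<0000
000000000
000000000
gen 1: 000000000
000000000
0000^0000
000010000
000000000
000000000
gen 2: 000000000
000000000
00001>000
000010000
000000000
000000000
gen 3: 000000000
000000000
000011000
00001v000
000000000
000000000
gen 4: 000000000
000000000
000011000
0000<1000
000000000
000000000
gen 5: 000000000
000000000
000011000
000001000
0000v0000
000000000
gen 6: 000000000
000000000
000011000
000001000
000<10000
000000000
gen 7: 000000000
000000000
000011000
000^01000
000110000
000000000
gen 8: 000000000
000000000
000011000
0001>1000
000110000
000000000
gen 9: 000000000
000000000
000011000
000111000
0001v0000
000000000
gen 10: 000000000
000000000
000011000
000111000
00010>000
000000000
gen 11: 000000000
000000000
000011000
000111000
000101000
00000v000
gen 12: 000000000
000000000
000011000
000111000
000101000
0000<1000
gen 13: 000000000
000000000
000011000
000111000
0001^1000
000011000
gen 14: 000000000
000000000
000011000
000111000
00011>000
000011000
gen 15: 000000000
000000000
000011000
00011^000
000110000
000011000
gen 16: 000000000
000000000
000011000
0001<0000
000110000
000011000
gen 17: 000000000
000000000
000011000
000100000
0001v0000
000011000
gen 18: 000000000
000000000
000011000
000100000
00010>000
000011000
gen 19: 000000000
000000000
000011000
000100000
000101000
00001v000
gen 20: 000000000
000000000
000011000
000100000
000101000
000010>00
gen 21: 000000v00
000000000
000011000
000100000
000101000
000010100
gen 22: 00000<100
000000000
000011000
000100000
000101000
000010100
gen 23: 000001100
000000000
000011000
000100000
000101000
00001^100
gen 24: 000001100
000000000
000011000
000100000
000101000
000011>00
gen 25: 000001100
000000000
000011000
000100000
000101^00
000011000
gen 26: 000001100
000000000
000011000
000100000
0001011>0
000011000
gen 27: 000001100
000000000
000011000
000100000
000101110
0000110v0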